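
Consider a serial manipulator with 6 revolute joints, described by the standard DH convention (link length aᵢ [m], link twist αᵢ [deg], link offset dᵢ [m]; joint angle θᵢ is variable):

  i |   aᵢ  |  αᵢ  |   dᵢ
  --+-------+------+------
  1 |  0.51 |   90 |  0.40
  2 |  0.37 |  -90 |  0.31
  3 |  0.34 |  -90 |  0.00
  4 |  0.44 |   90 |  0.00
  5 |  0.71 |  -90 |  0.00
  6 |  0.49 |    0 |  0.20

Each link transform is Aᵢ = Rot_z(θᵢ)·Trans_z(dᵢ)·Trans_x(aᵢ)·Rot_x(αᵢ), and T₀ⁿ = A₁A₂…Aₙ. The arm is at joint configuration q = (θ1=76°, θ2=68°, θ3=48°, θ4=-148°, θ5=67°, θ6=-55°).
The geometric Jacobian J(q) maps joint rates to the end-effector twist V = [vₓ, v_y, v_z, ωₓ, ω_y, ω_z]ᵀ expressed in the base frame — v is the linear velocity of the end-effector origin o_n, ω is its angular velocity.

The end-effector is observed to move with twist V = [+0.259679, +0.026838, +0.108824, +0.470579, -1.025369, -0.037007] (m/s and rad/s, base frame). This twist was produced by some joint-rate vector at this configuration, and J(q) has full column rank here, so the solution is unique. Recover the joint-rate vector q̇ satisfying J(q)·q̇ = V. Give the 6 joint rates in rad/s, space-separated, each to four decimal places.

0.6720 0.6420 0.4690 0.9650 0.3050 -0.6990

o_n = [0.0240, 0.2699, -0.1986]
J₁: ẑ×o_n = [-0.2699, 0.0240, 0.0000], ω = ẑ
J2: z=[0.9703, -0.2419, 0.0000] o=[0.1234, 0.4949, 0.4000] → [0.1448, 0.5808, -0.2423, 0.9703, -0.2419, 0.0000]
J3: z=[-0.2243, -0.8996, 0.3746] o=[0.4577, 0.5543, 0.7431] → [0.9537, -0.3737, -0.3264, -0.2243, -0.8996, 0.3746]
J4: z=[-0.7166, -0.1082, -0.6890] o=[0.2332, 0.6982, 0.9540] → [-0.1703, -0.6819, 0.2843, -0.7166, -0.1082, -0.6890]
J5: z=[0.5402, 0.5388, -0.6465] o=[0.4273, 0.3306, 0.8098] → [-0.5825, 0.8055, 0.1845, 0.5402, 0.5388, -0.6465]
J6: z=[-0.6861, 0.7268, 0.0324] o=[0.0813, 0.0280, 0.2686] → [-0.3474, -0.3224, -0.1243, -0.6861, 0.7268, 0.0324]
q̇ = J⁺·V = [0.6720, 0.6420, 0.4690, 0.9650, 0.3050, -0.6990]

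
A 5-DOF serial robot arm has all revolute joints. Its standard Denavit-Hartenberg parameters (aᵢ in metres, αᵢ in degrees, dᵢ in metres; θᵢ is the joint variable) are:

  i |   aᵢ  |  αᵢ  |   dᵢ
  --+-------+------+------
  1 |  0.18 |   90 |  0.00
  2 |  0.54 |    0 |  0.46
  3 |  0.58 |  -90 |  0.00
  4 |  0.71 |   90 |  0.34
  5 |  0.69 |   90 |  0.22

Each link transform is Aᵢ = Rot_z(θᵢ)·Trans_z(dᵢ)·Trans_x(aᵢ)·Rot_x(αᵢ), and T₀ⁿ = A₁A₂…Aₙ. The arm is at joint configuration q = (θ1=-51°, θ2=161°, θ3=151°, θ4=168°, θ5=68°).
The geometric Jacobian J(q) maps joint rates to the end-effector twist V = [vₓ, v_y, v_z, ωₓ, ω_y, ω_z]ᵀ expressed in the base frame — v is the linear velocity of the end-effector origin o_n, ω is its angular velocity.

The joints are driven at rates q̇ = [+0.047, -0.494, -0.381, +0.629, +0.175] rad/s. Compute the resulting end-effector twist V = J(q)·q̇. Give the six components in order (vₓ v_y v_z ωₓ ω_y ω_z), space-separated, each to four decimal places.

o_n = [0.0810, -0.1691, 1.0704]
J₁: ẑ×o_n = [0.1691, 0.0810, -0.0000], ω = ẑ
J2: z=[-0.7771, -0.6293, 0.0000] o=[0.1133, -0.1399, 0.0000] → [-0.6736, 0.8318, 0.0023, -0.7771, -0.6293, 0.0000]
J3: z=[-0.7771, -0.6293, 0.0000] o=[-0.5655, -0.0326, 0.1758] → [-0.5630, 0.6952, 0.5129, -0.7771, -0.6293, 0.0000]
J4: z=[0.4677, -0.5775, 0.6691] o=[-0.3213, -0.3342, -0.2552] → [-0.8761, -0.3508, 0.3096, 0.4677, -0.5775, 0.6691]
J5: z=[0.8477, 0.5075, -0.1545] o=[-0.3400, -0.0765, 0.4884] → [0.2810, -0.5584, -0.2921, 0.8477, 0.5075, -0.1545]
V = J·q̇ = [0.0533, -0.9903, -0.0530, 1.1225, 0.2762, 0.4408]

0.0533 -0.9903 -0.0530 1.1225 0.2762 0.4408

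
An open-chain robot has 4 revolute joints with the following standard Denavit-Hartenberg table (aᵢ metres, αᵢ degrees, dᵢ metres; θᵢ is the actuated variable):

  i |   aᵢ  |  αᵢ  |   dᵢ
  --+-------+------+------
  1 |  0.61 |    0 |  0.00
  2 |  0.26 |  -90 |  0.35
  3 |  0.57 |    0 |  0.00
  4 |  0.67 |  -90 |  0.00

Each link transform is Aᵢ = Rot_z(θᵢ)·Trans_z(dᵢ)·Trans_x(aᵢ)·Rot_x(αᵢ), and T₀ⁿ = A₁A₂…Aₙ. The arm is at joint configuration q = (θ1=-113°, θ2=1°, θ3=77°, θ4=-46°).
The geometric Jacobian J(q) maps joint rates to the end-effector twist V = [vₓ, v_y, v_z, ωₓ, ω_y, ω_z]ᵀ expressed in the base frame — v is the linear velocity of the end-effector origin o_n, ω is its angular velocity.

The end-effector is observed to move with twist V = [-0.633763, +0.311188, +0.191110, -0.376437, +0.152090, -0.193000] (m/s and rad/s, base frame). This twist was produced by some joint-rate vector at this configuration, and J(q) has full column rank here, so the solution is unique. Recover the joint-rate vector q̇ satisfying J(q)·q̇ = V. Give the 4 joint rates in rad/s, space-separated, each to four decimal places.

-0.8500 0.6570 0.3280 -0.7340

o_n = [-0.5989, -1.4539, -0.5505]
J₁: ẑ×o_n = [1.4539, -0.5989, 0.0000], ω = ẑ
J2: z=[0.0000, 0.0000, 1.0000] o=[-0.2383, -0.5615, 0.0000] → [0.8924, -0.3606, 0.0000, 0.0000, 0.0000, 1.0000]
J3: z=[0.9272, -0.3746, 0.0000] o=[-0.3357, -0.8026, 0.3500] → [0.3373, 0.8349, -0.7025, 0.9272, -0.3746, 0.0000]
J4: z=[0.9272, -0.3746, 0.0000] o=[-0.3838, -0.9215, -0.2054] → [0.1293, 0.3199, -0.5743, 0.9272, -0.3746, 0.0000]
q̇ = J⁺·V = [-0.8500, 0.6570, 0.3280, -0.7340]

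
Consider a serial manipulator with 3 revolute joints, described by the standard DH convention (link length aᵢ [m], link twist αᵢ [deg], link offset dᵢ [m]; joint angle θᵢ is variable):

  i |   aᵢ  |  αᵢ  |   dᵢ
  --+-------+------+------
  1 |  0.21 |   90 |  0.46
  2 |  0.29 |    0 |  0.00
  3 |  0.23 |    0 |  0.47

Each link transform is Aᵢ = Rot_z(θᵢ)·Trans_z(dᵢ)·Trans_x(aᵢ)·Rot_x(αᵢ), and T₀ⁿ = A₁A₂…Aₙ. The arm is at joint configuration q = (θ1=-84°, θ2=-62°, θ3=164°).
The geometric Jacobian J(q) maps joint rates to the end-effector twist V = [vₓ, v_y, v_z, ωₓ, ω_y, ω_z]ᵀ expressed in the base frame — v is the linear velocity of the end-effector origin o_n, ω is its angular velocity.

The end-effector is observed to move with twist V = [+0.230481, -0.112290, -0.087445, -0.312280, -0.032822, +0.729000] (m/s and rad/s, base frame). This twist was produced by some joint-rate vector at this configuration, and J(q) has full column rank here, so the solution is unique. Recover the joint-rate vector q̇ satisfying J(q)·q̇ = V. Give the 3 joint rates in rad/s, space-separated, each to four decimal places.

0.7290 -0.5320 0.8460

o_n = [-0.4362, -0.3458, 0.4289]
J₁: ẑ×o_n = [0.3458, -0.4362, 0.0000], ω = ẑ
J2: z=[-0.9945, -0.1045, 0.0000] o=[0.0220, -0.2088, 0.4600] → [0.0032, -0.0309, 0.0883, -0.9945, -0.1045, 0.0000]
J3: z=[-0.9945, -0.1045, 0.0000] o=[0.0362, -0.3443, 0.2039] → [-0.0235, 0.2237, -0.0478, -0.9945, -0.1045, 0.0000]
q̇ = J⁺·V = [0.7290, -0.5320, 0.8460]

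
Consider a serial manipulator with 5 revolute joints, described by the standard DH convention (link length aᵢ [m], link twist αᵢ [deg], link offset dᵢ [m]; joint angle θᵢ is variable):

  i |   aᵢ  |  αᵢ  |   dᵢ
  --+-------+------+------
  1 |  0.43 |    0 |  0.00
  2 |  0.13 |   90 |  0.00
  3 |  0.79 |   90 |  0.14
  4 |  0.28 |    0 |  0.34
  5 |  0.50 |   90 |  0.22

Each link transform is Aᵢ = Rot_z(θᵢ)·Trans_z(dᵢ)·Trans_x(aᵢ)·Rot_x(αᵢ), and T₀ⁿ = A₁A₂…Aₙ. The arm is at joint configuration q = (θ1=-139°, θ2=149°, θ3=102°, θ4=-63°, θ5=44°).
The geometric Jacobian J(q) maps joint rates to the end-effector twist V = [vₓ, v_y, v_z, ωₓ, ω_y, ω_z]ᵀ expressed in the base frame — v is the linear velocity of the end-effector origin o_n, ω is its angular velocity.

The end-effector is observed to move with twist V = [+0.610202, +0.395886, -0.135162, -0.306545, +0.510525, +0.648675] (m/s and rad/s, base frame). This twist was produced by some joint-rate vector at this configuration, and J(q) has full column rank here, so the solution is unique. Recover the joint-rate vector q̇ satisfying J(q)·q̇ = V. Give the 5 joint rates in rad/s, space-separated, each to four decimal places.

o_n = [0.0111, 0.0535, 1.4759]
J₁: ẑ×o_n = [-0.0535, 0.0111, 0.0000], ω = ẑ
J2: z=[0.0000, 0.0000, 1.0000] o=[-0.3245, -0.2821, 0.0000] → [-0.3356, 0.3356, 0.0000, 0.0000, 0.0000, 1.0000]
J3: z=[0.1736, -0.9848, 0.0000] o=[-0.1965, -0.2595, 0.0000] → [-1.4535, -0.2563, 0.2588, 0.1736, -0.9848, 0.0000]
J4: z=[0.9633, 0.1699, 0.2079] o=[-0.3339, -0.4259, 0.7727] → [0.0198, -0.6056, 0.4033, 0.9633, 0.1699, 0.2079]
J5: z=[0.9633, 0.1699, 0.2079] o=[-0.0758, -0.1271, 0.9678] → [0.0488, -0.4715, 0.1592, 0.9633, 0.1699, 0.2079]
q̇ = J⁺·V = [0.1800, 0.5140, -0.5560, 0.1780, -0.3960]

0.1800 0.5140 -0.5560 0.1780 -0.3960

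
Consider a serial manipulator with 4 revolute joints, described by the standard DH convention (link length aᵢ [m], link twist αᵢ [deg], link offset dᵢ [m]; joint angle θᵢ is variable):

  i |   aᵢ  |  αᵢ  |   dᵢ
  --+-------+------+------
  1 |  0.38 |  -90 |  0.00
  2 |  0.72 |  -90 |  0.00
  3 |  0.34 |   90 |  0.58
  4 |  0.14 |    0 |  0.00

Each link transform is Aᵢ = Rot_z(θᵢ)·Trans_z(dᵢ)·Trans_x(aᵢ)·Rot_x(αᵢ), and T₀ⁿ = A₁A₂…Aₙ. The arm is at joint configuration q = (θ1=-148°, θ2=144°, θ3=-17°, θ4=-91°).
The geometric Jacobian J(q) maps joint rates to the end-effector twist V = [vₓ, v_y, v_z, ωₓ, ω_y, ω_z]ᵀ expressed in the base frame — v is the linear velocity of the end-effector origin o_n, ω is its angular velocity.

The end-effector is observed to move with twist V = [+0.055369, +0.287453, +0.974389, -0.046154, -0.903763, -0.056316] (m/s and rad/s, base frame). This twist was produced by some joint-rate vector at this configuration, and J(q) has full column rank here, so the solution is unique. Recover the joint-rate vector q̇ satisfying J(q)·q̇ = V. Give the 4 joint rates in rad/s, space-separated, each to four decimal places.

o_n = [0.6648, 0.2991, -0.2570]
J₁: ẑ×o_n = [-0.2991, 0.6648, 0.0000], ω = ẑ
J2: z=[0.5299, -0.8480, 0.0000] o=[-0.3223, -0.2014, 0.0000] → [0.2179, 0.1362, 1.1023, 0.5299, -0.8480, 0.0000]
J3: z=[0.4985, 0.3115, 0.8090] o=[0.1717, 0.1073, -0.4232] → [-0.1034, 0.3161, -0.0580, 0.4985, 0.3115, 0.8090]
J4: z=[0.3062, -0.9363, 0.1719] o=[0.7366, 0.3431, -0.1451] → [0.1123, 0.0219, -0.0807, 0.3062, -0.9363, 0.1719]
q̇ = J⁺·V = [0.7020, 0.8290, -0.9180, -0.0910]

0.7020 0.8290 -0.9180 -0.0910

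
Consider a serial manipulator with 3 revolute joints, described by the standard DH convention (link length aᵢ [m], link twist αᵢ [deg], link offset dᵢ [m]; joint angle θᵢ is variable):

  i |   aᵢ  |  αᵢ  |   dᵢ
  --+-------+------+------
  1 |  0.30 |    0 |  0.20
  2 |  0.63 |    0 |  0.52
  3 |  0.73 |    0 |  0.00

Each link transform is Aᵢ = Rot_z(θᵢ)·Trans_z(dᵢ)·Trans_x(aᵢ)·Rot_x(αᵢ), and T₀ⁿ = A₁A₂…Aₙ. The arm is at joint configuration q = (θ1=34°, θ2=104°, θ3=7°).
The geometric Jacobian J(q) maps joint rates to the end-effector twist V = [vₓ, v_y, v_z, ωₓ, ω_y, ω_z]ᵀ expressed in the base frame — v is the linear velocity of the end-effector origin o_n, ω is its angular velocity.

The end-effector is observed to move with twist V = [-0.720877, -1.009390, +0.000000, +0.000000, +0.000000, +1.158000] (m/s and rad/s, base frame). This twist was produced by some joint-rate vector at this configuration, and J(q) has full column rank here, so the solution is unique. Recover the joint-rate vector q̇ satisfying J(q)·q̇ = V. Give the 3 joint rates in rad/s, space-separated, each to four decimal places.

-0.1260 0.7360 0.5480

o_n = [-0.8175, 1.0080, 0.7200]
J₁: ẑ×o_n = [-1.0080, -0.8175, 0.0000], ω = ẑ
J2: z=[0.0000, 0.0000, 1.0000] o=[0.2487, 0.1678, 0.2000] → [-0.8403, -1.0662, 0.0000, 0.0000, 0.0000, 1.0000]
J3: z=[0.0000, 0.0000, 1.0000] o=[-0.2195, 0.5893, 0.7200] → [-0.4187, -0.5980, 0.0000, 0.0000, 0.0000, 1.0000]
q̇ = J⁺·V = [-0.1260, 0.7360, 0.5480]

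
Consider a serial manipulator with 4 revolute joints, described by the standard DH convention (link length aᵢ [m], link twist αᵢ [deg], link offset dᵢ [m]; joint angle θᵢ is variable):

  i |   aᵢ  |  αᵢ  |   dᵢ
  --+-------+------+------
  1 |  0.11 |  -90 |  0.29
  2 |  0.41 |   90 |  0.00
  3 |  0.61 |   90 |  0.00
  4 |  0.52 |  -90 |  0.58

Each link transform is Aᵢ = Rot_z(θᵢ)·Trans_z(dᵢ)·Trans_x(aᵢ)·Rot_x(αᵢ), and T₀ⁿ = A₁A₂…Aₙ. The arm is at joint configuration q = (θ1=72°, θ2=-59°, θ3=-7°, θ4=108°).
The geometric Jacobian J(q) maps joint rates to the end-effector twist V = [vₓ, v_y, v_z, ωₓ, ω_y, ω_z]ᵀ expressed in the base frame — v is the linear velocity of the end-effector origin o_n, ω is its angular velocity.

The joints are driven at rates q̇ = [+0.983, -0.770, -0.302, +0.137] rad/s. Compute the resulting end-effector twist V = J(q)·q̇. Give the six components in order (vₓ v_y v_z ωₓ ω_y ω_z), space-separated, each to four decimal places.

o_n = [0.6276, -0.1087, 1.2178]
J₁: ẑ×o_n = [0.1087, 0.6276, -0.0000], ω = ẑ
J2: z=[-0.9511, 0.3090, 0.0000] o=[0.0340, 0.1046, 0.2900] → [0.2867, 0.8824, 0.0195, -0.9511, 0.3090, 0.0000]
J3: z=[-0.2649, -0.8152, 0.5150] o=[0.0992, 0.3054, 0.6414] → [-0.2566, 0.4248, 0.5404, -0.2649, -0.8152, 0.5150]
J4: z=[0.9246, -0.3664, -0.1045] o=[0.2663, 0.5790, 1.1604] → [-0.0929, -0.0908, -0.5035, 0.9246, -0.3664, -0.1045]
V = J·q̇ = [-0.0491, -0.2033, -0.2472, 0.9390, -0.0419, 0.8131]

-0.0491 -0.2033 -0.2472 0.9390 -0.0419 0.8131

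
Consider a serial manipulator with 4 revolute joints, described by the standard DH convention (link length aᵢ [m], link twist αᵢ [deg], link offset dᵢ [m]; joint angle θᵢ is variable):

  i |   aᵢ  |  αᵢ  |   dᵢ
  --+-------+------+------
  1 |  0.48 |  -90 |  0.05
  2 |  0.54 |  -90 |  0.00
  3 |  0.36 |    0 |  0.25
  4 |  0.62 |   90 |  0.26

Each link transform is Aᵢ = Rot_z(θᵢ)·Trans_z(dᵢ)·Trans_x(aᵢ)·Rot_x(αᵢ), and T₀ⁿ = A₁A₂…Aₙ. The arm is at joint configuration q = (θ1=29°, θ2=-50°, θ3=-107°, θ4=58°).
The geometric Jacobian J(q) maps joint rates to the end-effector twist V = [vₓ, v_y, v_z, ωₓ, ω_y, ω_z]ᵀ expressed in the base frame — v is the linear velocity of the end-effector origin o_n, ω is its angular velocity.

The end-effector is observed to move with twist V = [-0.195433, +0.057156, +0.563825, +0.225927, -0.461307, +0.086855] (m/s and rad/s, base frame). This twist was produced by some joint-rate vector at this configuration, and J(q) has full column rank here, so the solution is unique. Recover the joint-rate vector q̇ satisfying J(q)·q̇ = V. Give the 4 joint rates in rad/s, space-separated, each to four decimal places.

0.0650 -0.5130 0.3720 -0.4060

o_n = [0.8408, 1.3947, 0.3668]
J₁: ẑ×o_n = [-1.3947, 0.8408, 0.0000], ω = ẑ
J2: z=[-0.4848, 0.8746, 0.0000] o=[0.4198, 0.2327, 0.0500] → [0.2771, 0.1536, -0.9316, -0.4848, 0.8746, 0.0000]
J3: z=[0.6700, 0.3714, -0.6428] o=[0.7234, 0.4010, 0.4637] → [0.6028, -0.0106, 0.6222, 0.6700, 0.3714, -0.6428]
J4: z=[0.6700, 0.3714, -0.6428] o=[0.6648, 0.7621, 0.2223] → [0.4603, -0.2099, 0.3584, 0.6700, 0.3714, -0.6428]
q̇ = J⁺·V = [0.0650, -0.5130, 0.3720, -0.4060]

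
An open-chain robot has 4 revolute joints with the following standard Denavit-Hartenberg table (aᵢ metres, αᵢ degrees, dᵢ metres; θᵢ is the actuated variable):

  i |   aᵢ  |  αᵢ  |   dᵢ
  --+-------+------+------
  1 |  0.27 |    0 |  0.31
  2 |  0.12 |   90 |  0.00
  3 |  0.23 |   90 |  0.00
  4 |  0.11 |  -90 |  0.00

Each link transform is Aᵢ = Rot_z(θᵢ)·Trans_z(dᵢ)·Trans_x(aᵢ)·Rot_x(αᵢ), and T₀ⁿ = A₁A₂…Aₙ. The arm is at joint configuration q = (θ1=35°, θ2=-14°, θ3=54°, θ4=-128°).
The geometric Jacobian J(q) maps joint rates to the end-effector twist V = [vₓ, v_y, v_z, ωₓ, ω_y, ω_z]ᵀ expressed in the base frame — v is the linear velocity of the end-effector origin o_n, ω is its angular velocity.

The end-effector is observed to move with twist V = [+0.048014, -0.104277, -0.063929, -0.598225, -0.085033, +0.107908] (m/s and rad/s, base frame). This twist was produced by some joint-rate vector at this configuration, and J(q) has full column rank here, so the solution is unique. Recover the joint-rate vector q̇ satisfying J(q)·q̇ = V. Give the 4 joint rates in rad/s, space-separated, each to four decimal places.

0.0140 -0.3340 -0.1350 -0.7280

o_n = [0.3912, 0.3130, 0.4413]
J₁: ẑ×o_n = [-0.3130, 0.3912, 0.0000], ω = ẑ
J2: z=[0.0000, 0.0000, 1.0000] o=[0.2212, 0.1549, 0.3100] → [-0.1581, 0.1700, 0.0000, 0.0000, 0.0000, 1.0000]
J3: z=[0.3584, -0.9336, 0.0000] o=[0.3332, 0.1979, 0.3100] → [-0.1226, -0.0470, 0.0954, 0.3584, -0.9336, 0.0000]
J4: z=[0.7553, 0.2899, -0.5878] o=[0.4594, 0.2463, 0.4961] → [0.0233, 0.0815, 0.0701, 0.7553, 0.2899, -0.5878]
q̇ = J⁺·V = [0.0140, -0.3340, -0.1350, -0.7280]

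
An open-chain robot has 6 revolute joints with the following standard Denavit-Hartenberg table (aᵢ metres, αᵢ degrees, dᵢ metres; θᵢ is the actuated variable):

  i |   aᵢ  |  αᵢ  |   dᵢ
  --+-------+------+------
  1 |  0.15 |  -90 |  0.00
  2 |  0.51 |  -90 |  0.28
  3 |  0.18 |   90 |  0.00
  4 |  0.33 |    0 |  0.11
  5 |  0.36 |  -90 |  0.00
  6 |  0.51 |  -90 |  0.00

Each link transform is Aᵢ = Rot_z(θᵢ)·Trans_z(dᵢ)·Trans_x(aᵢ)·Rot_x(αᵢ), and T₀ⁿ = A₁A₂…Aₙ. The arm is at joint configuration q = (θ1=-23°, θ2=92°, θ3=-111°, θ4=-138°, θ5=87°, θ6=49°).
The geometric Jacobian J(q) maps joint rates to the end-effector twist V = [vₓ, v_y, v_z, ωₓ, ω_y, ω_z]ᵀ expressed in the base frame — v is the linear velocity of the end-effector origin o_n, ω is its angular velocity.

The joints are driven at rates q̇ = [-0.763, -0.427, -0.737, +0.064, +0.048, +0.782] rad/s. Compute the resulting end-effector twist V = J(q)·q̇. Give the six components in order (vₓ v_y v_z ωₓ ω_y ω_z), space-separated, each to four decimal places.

o_n = [1.1010, 0.3210, -0.6595]
J₁: ẑ×o_n = [-0.3210, 1.1010, 0.0000], ω = ẑ
J2: z=[0.3907, 0.9205, 0.0000] o=[0.1381, -0.0586, 0.0000] → [-0.6071, 0.2577, -0.7380, 0.3907, 0.9205, 0.0000]
J3: z=[-0.9199, 0.3905, 0.0349] o=[0.2311, 0.2061, -0.5097] → [-0.0625, -0.1075, -0.4454, -0.9199, 0.3905, 0.0349]
J4: z=[-0.1100, -0.3426, 0.9330] o=[0.2988, 0.3599, -0.4452] → [0.1097, 0.7249, 0.2791, -0.1100, -0.3426, 0.9330]
J5: z=[-0.1100, -0.3426, 0.9330] o=[0.3976, 0.0264, -0.4381] → [-0.1990, 0.6319, 0.2086, -0.1100, -0.3426, 0.9330]
J6: z=[-0.2865, 0.9098, 0.3003] o=[0.7402, 0.1108, -0.3668] → [-0.3295, 0.0245, -0.3885, -0.2865, 0.9098, 0.3003]
V = J·q̇ = [0.2900, -0.7750, 0.3675, 0.2748, -0.0078, -0.4494]

0.2900 -0.7750 0.3675 0.2748 -0.0078 -0.4494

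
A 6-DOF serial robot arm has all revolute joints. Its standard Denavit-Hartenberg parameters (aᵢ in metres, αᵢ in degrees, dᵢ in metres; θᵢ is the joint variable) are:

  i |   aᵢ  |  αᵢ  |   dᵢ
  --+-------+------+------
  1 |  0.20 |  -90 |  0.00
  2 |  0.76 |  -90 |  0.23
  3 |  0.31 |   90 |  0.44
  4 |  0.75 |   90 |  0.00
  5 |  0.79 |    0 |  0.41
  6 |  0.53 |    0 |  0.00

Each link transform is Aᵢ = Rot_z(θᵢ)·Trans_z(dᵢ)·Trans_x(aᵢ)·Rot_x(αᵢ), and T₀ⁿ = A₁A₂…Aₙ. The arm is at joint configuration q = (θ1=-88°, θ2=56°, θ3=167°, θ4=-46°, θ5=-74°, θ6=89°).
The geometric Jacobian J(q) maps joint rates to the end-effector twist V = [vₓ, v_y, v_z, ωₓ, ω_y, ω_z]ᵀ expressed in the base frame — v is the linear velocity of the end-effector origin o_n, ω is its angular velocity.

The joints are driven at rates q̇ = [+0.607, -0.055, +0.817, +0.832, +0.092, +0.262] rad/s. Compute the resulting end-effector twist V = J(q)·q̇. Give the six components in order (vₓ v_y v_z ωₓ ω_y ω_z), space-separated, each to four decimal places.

0.8902 1.3606 0.3263 -0.8159 0.2017 -0.0732

o_n = [0.6268, -0.7108, 0.8369]
J₁: ẑ×o_n = [0.7108, 0.6268, -0.0000], ω = ẑ
J2: z=[0.9994, 0.0349, 0.0000] o=[0.0070, -0.1999, 0.0000] → [0.0292, -0.8364, -0.5322, 0.9994, 0.0349, 0.0000]
J3: z=[-0.0289, 0.8285, -0.5592] o=[0.2517, -0.6166, -0.6301] → [1.1627, -0.1674, -0.3081, -0.0289, 0.8285, -0.5592]
J4: z=[-0.9694, -0.1597, -0.1865] o=[0.1634, -0.0857, -0.6257] → [-0.3502, 1.3314, 0.6800, -0.9694, -0.1597, -0.1865]
J5: z=[0.1955, -0.9616, -0.1926] o=[0.0519, -0.2530, 0.0968] → [-0.7998, -0.2554, 0.4634, 0.1955, -0.9616, -0.1926]
J6: z=[0.1955, -0.9616, -0.1926] o=[0.8359, -0.5746, 0.3693] → [-0.4759, -0.0512, -0.2276, 0.1955, -0.9616, -0.1926]
V = J·q̇ = [0.8902, 1.3606, 0.3263, -0.8159, 0.2017, -0.0732]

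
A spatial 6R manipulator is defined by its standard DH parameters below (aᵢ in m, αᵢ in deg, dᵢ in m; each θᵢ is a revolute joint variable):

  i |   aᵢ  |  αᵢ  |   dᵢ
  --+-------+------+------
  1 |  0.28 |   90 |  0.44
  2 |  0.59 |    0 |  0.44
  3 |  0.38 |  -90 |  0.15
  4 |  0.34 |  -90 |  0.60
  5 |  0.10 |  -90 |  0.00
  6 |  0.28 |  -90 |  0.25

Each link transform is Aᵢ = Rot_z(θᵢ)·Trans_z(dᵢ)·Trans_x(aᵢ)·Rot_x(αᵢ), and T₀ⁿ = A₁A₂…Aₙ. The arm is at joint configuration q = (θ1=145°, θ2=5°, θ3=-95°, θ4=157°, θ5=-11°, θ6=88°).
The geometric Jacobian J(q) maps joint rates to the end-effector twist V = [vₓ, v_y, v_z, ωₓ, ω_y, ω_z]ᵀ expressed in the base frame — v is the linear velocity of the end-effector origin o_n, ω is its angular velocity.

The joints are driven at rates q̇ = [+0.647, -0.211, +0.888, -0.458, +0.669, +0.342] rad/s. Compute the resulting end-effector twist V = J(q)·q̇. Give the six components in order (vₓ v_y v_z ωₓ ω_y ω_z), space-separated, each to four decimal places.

-0.5003 -0.7129 -0.3024 1.3771 0.5829 0.9685

o_n = [-0.9388, 0.8268, 0.4582]
J₁: ẑ×o_n = [-0.8268, -0.9388, 0.0000], ω = ẑ
J2: z=[0.5736, 0.8192, 0.0000] o=[-0.2294, 0.1606, 0.4400] → [0.0149, -0.0104, 0.9633, 0.5736, 0.8192, 0.0000]
J3: z=[0.5736, 0.8192, 0.0000] o=[-0.4584, 0.8582, 0.4914] → [-0.0273, 0.0191, 0.3755, 0.5736, 0.8192, 0.0000]
J4: z=[-0.8192, 0.5736, -0.0000] o=[-0.3724, 0.9810, 0.1114] → [0.1989, 0.2840, 0.4512, -0.8192, 0.5736, -0.0000]
J5: z=[0.5280, 0.7540, 0.3907] o=[-0.9401, 1.2163, 0.4244] → [0.1776, -0.0173, -0.2066, 0.5280, 0.7540, 0.3907]
J6: z=[0.7613, -0.6241, 0.1756] o=[-0.9777, 1.1959, 0.5148] → [0.1001, 0.0499, -0.2567, 0.7613, -0.6241, 0.1756]
V = J·q̇ = [-0.5003, -0.7129, -0.3024, 1.3771, 0.5829, 0.9685]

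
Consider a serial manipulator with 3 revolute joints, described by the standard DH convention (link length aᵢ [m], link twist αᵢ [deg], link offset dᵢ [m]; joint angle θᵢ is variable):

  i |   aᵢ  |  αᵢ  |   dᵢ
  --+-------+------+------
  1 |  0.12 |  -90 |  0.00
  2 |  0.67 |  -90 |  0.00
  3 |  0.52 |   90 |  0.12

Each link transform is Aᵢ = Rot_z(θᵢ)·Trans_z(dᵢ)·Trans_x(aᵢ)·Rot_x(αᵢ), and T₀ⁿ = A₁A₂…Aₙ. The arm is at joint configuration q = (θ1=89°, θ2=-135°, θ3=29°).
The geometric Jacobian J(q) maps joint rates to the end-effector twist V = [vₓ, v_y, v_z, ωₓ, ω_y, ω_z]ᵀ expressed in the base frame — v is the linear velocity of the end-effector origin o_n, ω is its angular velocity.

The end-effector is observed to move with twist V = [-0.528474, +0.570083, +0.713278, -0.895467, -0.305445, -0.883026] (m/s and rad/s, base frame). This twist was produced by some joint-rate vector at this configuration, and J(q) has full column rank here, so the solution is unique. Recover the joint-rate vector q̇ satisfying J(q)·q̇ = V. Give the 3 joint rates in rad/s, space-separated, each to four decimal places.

-0.5620 0.8900 -0.4540

o_n = [0.2418, -0.5948, 0.8802]
J₁: ẑ×o_n = [0.5948, 0.2418, -0.0000], ω = ẑ
J2: z=[-0.9998, 0.0175, 0.0000] o=[0.0021, 0.1200, 0.0000] → [0.0154, 0.8801, 0.7105, -0.9998, 0.0175, 0.0000]
J3: z=[0.0123, 0.7070, 0.7071] o=[-0.0062, -0.3537, 0.4738] → [0.4578, 0.1703, -0.1783, 0.0123, 0.7070, 0.7071]
q̇ = J⁺·V = [-0.5620, 0.8900, -0.4540]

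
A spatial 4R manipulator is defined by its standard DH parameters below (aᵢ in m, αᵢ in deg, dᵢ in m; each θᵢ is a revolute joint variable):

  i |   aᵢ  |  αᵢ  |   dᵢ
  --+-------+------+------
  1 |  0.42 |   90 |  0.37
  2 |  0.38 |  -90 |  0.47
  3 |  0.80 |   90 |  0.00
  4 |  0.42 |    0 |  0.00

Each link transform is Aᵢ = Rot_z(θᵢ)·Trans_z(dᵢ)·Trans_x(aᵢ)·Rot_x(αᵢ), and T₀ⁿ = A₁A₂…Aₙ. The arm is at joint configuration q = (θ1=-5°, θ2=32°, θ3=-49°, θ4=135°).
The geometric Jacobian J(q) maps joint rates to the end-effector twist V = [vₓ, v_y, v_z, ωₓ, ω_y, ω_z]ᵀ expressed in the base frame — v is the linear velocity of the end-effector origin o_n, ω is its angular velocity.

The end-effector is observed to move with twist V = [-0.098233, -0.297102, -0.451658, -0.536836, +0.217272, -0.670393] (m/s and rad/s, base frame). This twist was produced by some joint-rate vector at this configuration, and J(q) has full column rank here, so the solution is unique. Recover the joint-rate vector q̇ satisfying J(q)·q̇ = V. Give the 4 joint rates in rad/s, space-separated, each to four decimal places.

-0.6180 -0.6020 0.2490 0.6590

o_n = [0.7874, -0.9218, 0.9981]
J₁: ẑ×o_n = [0.9218, 0.7874, -0.0000], ω = ẑ
J2: z=[-0.0872, -0.9962, 0.0000] o=[0.4184, -0.0366, 0.3700] → [-0.6257, 0.0547, 0.4447, -0.0872, -0.9962, 0.0000]
J3: z=[-0.5279, 0.0462, 0.8480] o=[0.6985, -0.5329, 0.5714] → [0.3495, 0.3007, 0.2012, -0.5279, 0.0462, 0.8480]
J4: z=[-0.6948, -0.5978, -0.3999] o=[1.0893, -1.1732, 0.8495] → [0.0117, 0.2240, -0.3551, -0.6948, -0.5978, -0.3999]
q̇ = J⁺·V = [-0.6180, -0.6020, 0.2490, 0.6590]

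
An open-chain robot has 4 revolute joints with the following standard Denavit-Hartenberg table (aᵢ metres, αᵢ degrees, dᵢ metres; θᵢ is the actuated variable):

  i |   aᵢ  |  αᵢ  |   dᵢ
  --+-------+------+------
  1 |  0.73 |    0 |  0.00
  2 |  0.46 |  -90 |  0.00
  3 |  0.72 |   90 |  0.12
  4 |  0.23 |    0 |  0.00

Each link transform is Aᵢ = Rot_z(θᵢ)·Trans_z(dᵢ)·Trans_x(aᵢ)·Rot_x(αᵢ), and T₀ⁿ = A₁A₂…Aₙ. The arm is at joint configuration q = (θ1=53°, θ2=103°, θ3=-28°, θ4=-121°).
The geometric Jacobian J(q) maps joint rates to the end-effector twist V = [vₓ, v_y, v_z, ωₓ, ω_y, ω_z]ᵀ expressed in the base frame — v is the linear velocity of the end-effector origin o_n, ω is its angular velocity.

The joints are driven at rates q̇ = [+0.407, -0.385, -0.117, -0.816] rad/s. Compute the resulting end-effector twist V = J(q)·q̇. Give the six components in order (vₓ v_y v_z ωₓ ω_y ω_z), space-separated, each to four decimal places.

-0.1271 0.0001 -0.0134 -0.3024 0.2627 -0.6985

o_n = [-0.4347, 1.0566, 0.2824]
J₁: ẑ×o_n = [-1.0566, -0.4347, 0.0000], ω = ẑ
J2: z=[0.0000, 0.0000, 1.0000] o=[0.4393, 0.5830, 0.0000] → [-0.4736, -0.8741, 0.0000, 0.0000, 0.0000, 1.0000]
J3: z=[-0.4067, -0.9135, 0.0000] o=[0.0191, 0.7701, 0.0000] → [-0.2580, 0.1149, -0.5311, -0.4067, -0.9135, 0.0000]
J4: z=[0.4289, -0.1910, 0.8829] o=[-0.6105, 0.9190, 0.3380] → [-0.1108, 0.1790, 0.0926, 0.4289, -0.1910, 0.8829]
V = J·q̇ = [-0.1271, 0.0001, -0.0134, -0.3024, 0.2627, -0.6985]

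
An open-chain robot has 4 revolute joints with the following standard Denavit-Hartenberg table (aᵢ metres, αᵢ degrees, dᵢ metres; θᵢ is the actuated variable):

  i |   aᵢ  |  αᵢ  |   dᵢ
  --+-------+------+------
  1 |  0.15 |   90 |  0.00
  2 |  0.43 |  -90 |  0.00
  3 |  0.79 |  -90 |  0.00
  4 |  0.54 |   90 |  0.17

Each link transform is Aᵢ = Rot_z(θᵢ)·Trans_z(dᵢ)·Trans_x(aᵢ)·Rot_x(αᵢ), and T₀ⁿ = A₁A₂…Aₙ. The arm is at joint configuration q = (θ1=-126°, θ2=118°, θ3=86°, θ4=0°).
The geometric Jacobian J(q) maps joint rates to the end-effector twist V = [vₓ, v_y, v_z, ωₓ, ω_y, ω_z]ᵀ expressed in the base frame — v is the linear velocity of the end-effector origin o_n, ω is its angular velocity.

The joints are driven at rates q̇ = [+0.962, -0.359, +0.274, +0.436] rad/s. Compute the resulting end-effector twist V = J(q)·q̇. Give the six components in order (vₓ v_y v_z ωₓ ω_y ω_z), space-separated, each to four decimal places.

0.4384 0.6651 -0.1538 0.3372 -0.1984 0.4493

o_n = [1.0923, -0.7740, 0.3118]
J₁: ẑ×o_n = [0.7740, 1.0923, -0.0000], ω = ẑ
J2: z=[-0.8090, 0.5878, 0.0000] o=[-0.0882, -0.1214, 0.0000] → [0.1833, 0.2523, -0.1658, -0.8090, 0.5878, 0.0000]
J3: z=[0.5190, 0.7143, -0.4695] o=[0.0305, 0.0420, 0.3797] → [-0.4315, -0.4633, -1.1819, 0.5190, 0.7143, -0.4695]
J4: z=[-0.2188, -0.4199, -0.8808] o=[0.6833, -0.4003, 0.4283] → [-0.2803, -0.3857, 0.2535, -0.2188, -0.4199, -0.8808]
V = J·q̇ = [0.4384, 0.6651, -0.1538, 0.3372, -0.1984, 0.4493]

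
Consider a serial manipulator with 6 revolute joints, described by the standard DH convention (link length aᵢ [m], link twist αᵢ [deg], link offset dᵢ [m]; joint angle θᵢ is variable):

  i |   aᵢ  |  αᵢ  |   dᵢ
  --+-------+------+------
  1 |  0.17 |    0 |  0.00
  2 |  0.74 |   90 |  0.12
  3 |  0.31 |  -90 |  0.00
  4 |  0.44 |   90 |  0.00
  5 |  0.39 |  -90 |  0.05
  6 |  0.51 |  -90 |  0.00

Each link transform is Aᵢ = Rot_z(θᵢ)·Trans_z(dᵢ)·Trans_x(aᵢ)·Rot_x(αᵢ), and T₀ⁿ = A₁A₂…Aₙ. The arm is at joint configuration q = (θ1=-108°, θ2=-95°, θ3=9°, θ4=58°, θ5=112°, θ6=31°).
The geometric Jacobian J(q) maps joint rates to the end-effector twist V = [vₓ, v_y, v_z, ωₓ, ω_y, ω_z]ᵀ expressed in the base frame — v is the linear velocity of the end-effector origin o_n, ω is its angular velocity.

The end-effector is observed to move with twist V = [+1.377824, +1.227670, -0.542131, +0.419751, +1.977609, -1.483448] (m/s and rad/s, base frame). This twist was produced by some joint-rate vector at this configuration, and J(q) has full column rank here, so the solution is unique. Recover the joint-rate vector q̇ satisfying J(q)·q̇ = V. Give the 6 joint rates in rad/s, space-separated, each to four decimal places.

o_n = [-0.8910, -0.0481, 0.9086]
J₁: ẑ×o_n = [0.0481, -0.8910, 0.0000], ω = ẑ
J2: z=[0.0000, 0.0000, 1.0000] o=[-0.0525, -0.1617, 0.0000] → [-0.1136, -0.8385, 0.0000, 0.0000, 0.0000, 1.0000]
J3: z=[0.3907, 0.9205, 0.0000] o=[-0.7337, 0.1275, 0.1200] → [0.7259, -0.3081, 0.0762, 0.3907, 0.9205, 0.0000]
J4: z=[0.1440, -0.0611, 0.9877] o=[-1.0155, 0.2471, 0.1685] → [0.2463, 0.0164, -0.0349, 0.1440, -0.0611, 0.9877]
J5: z=[-0.5640, 0.8151, 0.1327] o=[-1.3733, -0.0064, 0.2050] → [0.5790, 0.4608, -0.3696, -0.5640, 0.8151, 0.1327]
J6: z=[0.7000, 0.5571, -0.4469] o=[-1.2307, 0.0964, 0.5566] → [0.1315, -0.3981, -0.2904, 0.7000, 0.5571, -0.4469]
q̇ = J⁺·V = [-0.9000, -0.6780, 0.8260, 0.3450, 0.9500, 0.8330]

-0.9000 -0.6780 0.8260 0.3450 0.9500 0.8330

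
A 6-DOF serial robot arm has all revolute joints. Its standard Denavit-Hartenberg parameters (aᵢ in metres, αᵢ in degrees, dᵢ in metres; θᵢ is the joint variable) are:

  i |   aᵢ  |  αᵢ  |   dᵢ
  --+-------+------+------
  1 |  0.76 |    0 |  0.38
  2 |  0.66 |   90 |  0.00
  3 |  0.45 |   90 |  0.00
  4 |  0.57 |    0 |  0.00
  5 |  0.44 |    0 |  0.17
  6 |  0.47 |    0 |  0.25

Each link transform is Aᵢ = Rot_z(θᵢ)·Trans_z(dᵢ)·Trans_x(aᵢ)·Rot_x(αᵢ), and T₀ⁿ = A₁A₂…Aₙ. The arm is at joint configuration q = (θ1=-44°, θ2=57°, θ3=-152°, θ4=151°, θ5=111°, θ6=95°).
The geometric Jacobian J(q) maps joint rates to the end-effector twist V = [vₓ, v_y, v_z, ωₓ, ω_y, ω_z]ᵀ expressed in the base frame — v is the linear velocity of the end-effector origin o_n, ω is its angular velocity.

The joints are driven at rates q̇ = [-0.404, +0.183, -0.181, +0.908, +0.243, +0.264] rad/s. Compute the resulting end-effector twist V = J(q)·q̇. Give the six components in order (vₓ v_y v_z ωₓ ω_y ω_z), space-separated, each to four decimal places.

o_n = [0.6469, -0.3160, 0.5820]
J₁: ẑ×o_n = [0.3160, 0.6469, -0.0000], ω = ẑ
J2: z=[0.0000, 0.0000, 1.0000] o=[0.5467, -0.5279, 0.3800] → [-0.2120, 0.1002, 0.0000, 0.0000, 0.0000, 1.0000]
J3: z=[0.2250, -0.9744, 0.0000] o=[1.1898, -0.3795, 0.3800] → [-0.1968, -0.0454, -0.5147, 0.2250, -0.9744, 0.0000]
J4: z=[-0.4574, -0.1056, 0.8829] o=[0.8026, -0.4689, 0.1687] → [-0.1786, 0.0516, -0.0864, -0.4574, -0.1056, 0.8829]
J5: z=[-0.4574, -0.1056, 0.8829] o=[1.2937, -0.6391, 0.4028] → [-0.3042, -0.4891, -0.2161, -0.4574, -0.1056, 0.8829]
J6: z=[-0.4574, -0.1056, 0.8829] o=[1.1706, -0.2203, 0.5816] → [0.0844, -0.4622, -0.0115, -0.4574, -0.1056, 0.8829]
V = J·q̇ = [-0.3446, -0.4288, -0.0408, -0.6880, 0.0269, 1.0284]

-0.3446 -0.4288 -0.0408 -0.6880 0.0269 1.0284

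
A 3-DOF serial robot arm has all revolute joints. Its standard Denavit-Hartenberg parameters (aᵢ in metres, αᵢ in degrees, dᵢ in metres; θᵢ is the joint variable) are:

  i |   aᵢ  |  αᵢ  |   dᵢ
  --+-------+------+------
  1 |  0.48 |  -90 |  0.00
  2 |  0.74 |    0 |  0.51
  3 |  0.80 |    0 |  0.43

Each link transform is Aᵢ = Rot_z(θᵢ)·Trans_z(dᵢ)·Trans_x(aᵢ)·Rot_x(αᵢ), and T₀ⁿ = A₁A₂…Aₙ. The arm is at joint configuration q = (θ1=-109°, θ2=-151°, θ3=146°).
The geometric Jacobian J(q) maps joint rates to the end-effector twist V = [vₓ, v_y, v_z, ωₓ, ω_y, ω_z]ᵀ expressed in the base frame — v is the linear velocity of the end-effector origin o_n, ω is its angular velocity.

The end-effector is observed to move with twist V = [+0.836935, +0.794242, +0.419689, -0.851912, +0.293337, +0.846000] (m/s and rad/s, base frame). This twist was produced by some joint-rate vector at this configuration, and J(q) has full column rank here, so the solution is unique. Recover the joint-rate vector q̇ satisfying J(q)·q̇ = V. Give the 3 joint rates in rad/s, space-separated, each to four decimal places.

0.8460 -0.4610 -0.4400

o_n = [0.6838, -0.9015, 0.4285]
J₁: ẑ×o_n = [0.9015, 0.6838, -0.0000], ω = ẑ
J2: z=[0.9455, -0.3256, 0.0000] o=[-0.1563, -0.4538, 0.0000] → [-0.1395, -0.4051, -0.1497, 0.9455, -0.3256, 0.0000]
J3: z=[0.9455, -0.3256, 0.0000] o=[0.5367, -0.0079, 0.3588] → [-0.0227, -0.0659, -0.7970, 0.9455, -0.3256, 0.0000]
q̇ = J⁺·V = [0.8460, -0.4610, -0.4400]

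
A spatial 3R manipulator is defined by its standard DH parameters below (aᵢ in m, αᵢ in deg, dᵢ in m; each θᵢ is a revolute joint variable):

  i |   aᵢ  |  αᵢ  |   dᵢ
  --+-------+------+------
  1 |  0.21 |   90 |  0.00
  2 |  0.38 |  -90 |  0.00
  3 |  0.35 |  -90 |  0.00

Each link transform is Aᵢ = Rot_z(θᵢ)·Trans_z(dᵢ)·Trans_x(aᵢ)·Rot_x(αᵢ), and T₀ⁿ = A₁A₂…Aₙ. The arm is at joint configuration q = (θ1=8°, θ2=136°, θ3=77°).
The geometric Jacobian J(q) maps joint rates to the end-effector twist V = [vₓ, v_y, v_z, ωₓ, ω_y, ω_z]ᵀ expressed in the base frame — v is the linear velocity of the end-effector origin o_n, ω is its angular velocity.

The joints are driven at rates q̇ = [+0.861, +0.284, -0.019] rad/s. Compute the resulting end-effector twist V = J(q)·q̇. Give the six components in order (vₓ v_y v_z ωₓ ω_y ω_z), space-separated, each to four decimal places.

-0.3704 -0.1579 -0.0892 0.0526 -0.2794 0.8747

o_n = [-0.1663, 0.3210, 0.3187]
J₁: ẑ×o_n = [-0.3210, -0.1663, 0.0000], ω = ẑ
J2: z=[0.1392, -0.9903, 0.0000] o=[0.2080, 0.0292, 0.0000] → [-0.3156, -0.0443, -0.3300, 0.1392, -0.9903, 0.0000]
J3: z=[-0.6879, -0.0967, -0.7193] o=[-0.0627, -0.0088, 0.2640] → [0.2320, 0.1121, -0.2369, -0.6879, -0.0967, -0.7193]
V = J·q̇ = [-0.3704, -0.1579, -0.0892, 0.0526, -0.2794, 0.8747]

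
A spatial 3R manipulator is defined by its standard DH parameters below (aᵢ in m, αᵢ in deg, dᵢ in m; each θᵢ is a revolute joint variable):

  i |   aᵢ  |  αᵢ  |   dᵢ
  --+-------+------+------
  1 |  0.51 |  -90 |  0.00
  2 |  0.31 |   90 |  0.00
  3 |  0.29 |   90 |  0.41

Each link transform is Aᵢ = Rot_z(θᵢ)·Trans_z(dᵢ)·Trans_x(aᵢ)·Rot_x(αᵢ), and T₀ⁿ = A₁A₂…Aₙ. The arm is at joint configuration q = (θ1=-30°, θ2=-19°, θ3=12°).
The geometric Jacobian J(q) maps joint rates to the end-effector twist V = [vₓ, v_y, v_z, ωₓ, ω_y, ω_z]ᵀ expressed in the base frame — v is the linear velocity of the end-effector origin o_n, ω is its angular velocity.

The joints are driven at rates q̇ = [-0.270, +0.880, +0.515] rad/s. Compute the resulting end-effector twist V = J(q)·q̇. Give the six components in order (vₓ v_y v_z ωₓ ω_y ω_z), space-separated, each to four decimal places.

0.3778 -0.3419 -0.3866 0.2948 0.8459 0.2169

o_n = [0.8423, -0.4167, 0.5809]
J₁: ẑ×o_n = [0.4167, 0.8423, -0.0000], ω = ẑ
J2: z=[0.5000, 0.8660, 0.0000] o=[0.4417, -0.2550, 0.0000] → [0.5031, -0.2905, -0.4278, 0.5000, 0.8660, 0.0000]
J3: z=[-0.2820, 0.1628, 0.9455] o=[0.6955, -0.4016, 0.1009] → [0.0925, 0.2742, -0.0196, -0.2820, 0.1628, 0.9455]
V = J·q̇ = [0.3778, -0.3419, -0.3866, 0.2948, 0.8459, 0.2169]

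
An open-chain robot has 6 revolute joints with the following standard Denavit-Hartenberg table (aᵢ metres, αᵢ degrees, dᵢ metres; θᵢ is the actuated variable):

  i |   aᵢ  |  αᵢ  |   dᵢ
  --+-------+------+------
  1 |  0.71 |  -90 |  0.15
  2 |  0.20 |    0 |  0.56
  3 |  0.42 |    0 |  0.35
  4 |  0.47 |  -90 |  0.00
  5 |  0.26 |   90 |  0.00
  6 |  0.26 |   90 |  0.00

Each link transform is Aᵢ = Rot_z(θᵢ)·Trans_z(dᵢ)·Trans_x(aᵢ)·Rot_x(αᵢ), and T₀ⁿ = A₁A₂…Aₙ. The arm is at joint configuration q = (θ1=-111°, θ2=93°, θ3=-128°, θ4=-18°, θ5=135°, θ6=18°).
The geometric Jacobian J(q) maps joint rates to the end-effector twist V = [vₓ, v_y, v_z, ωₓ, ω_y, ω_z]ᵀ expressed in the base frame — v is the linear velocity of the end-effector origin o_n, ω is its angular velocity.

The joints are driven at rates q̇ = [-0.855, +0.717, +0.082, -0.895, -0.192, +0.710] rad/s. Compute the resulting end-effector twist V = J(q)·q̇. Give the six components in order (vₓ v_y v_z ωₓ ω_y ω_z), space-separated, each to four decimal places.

-1.2233 -0.3045 -0.2732 -0.6116 0.0754 -0.3385

o_n = [0.0937, -1.2943, 0.2317]
J₁: ẑ×o_n = [1.2943, 0.0937, -0.0000], ω = ẑ
J2: z=[0.9336, -0.3584, 0.0000] o=[-0.2544, -0.6628, 0.1500] → [-0.0293, -0.0763, -0.4647, 0.9336, -0.3584, 0.0000]
J3: z=[0.9336, -0.3584, 0.0000] o=[0.2721, -0.8538, -0.0497] → [-0.1009, -0.2627, -0.4752, 0.9336, -0.3584, 0.0000]
J4: z=[0.9336, -0.3584, 0.0000] o=[0.4756, -1.3004, 0.1912] → [-0.0145, -0.0378, -0.1311, 0.9336, -0.3584, 0.0000]
J5: z=[-0.2862, -0.7456, -0.6018] o=[0.3742, -1.5644, 0.5665] → [0.4122, 0.0730, -0.2865, -0.2862, -0.7456, -0.6018]
J6: z=[-0.8126, -0.1439, 0.5647] o=[0.2422, -1.3953, 0.4197] → [-0.0300, -0.2366, -0.1034, -0.8126, -0.1439, 0.5647]
V = J·q̇ = [-1.2233, -0.3045, -0.2732, -0.6116, 0.0754, -0.3385]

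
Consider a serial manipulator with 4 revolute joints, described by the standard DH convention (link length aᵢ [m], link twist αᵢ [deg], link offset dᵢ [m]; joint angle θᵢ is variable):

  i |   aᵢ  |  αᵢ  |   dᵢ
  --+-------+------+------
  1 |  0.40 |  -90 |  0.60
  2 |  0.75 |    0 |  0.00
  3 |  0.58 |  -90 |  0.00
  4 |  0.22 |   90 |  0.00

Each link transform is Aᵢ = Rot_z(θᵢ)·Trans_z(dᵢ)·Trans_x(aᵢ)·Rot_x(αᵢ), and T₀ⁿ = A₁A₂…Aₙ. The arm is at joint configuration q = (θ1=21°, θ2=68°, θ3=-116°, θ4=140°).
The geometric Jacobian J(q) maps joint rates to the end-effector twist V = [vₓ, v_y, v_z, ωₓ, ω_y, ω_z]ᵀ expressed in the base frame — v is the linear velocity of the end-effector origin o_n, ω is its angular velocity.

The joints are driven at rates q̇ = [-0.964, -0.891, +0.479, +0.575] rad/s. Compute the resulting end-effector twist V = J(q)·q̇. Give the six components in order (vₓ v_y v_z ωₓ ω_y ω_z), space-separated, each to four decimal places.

0.5784 -0.6616 0.3033 0.5466 -0.2315 -1.3488

o_n = [0.9434, 0.2107, 0.2104]
J₁: ẑ×o_n = [-0.2107, 0.9434, 0.0000], ω = ẑ
J2: z=[-0.3584, 0.9336, 0.0000] o=[0.3734, 0.1433, 0.6000] → [-0.3637, -0.1396, -0.5563, -0.3584, 0.9336, 0.0000]
J3: z=[-0.3584, 0.9336, 0.0000] o=[0.6357, 0.2440, -0.0954] → [0.2855, 0.1096, -0.2753, -0.3584, 0.9336, 0.0000]
J4: z=[0.6938, 0.2663, -0.6691] o=[0.9980, 0.3831, 0.3356] → [-0.1487, 0.1234, -0.1051, 0.6938, 0.2663, -0.6691]
V = J·q̇ = [0.5784, -0.6616, 0.3033, 0.5466, -0.2315, -1.3488]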